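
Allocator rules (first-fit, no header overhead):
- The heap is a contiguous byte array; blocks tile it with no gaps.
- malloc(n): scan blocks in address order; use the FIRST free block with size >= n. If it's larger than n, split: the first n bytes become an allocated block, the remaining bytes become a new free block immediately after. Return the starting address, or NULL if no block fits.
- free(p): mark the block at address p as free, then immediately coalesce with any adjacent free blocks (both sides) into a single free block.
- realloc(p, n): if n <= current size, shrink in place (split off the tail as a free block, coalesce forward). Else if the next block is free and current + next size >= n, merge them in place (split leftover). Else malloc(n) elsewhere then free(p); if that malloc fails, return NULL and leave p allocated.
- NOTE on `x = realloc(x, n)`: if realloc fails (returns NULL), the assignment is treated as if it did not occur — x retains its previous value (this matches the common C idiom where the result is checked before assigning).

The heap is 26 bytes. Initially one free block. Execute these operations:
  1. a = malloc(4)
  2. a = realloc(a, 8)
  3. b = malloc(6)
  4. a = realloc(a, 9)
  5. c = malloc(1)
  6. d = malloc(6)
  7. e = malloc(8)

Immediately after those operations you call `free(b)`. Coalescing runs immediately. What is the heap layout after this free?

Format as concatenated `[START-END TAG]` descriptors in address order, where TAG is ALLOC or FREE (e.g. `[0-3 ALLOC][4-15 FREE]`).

Op 1: a = malloc(4) -> a = 0; heap: [0-3 ALLOC][4-25 FREE]
Op 2: a = realloc(a, 8) -> a = 0; heap: [0-7 ALLOC][8-25 FREE]
Op 3: b = malloc(6) -> b = 8; heap: [0-7 ALLOC][8-13 ALLOC][14-25 FREE]
Op 4: a = realloc(a, 9) -> a = 14; heap: [0-7 FREE][8-13 ALLOC][14-22 ALLOC][23-25 FREE]
Op 5: c = malloc(1) -> c = 0; heap: [0-0 ALLOC][1-7 FREE][8-13 ALLOC][14-22 ALLOC][23-25 FREE]
Op 6: d = malloc(6) -> d = 1; heap: [0-0 ALLOC][1-6 ALLOC][7-7 FREE][8-13 ALLOC][14-22 ALLOC][23-25 FREE]
Op 7: e = malloc(8) -> e = NULL; heap: [0-0 ALLOC][1-6 ALLOC][7-7 FREE][8-13 ALLOC][14-22 ALLOC][23-25 FREE]
free(b): b = 8 -> block [8-13 ALLOC]; mark free, coalesce with adjacent free neighbors -> [0-0 ALLOC][1-6 ALLOC][7-13 FREE][14-22 ALLOC][23-25 FREE]

Answer: [0-0 ALLOC][1-6 ALLOC][7-13 FREE][14-22 ALLOC][23-25 FREE]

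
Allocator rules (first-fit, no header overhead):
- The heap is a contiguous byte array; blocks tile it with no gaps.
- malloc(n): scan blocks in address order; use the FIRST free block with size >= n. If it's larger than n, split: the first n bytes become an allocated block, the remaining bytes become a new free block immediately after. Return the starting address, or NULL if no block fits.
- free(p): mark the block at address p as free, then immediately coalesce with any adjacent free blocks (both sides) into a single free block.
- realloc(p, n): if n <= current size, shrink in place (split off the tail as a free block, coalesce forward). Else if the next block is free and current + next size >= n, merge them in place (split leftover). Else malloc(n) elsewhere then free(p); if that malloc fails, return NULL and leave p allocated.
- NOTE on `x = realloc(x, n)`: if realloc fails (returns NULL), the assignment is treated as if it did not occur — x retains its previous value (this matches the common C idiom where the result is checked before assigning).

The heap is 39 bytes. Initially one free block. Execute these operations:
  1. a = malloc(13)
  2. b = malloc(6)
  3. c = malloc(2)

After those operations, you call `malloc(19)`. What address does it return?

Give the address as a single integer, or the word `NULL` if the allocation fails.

Answer: NULL

Derivation:
Op 1: a = malloc(13) -> a = 0; heap: [0-12 ALLOC][13-38 FREE]
Op 2: b = malloc(6) -> b = 13; heap: [0-12 ALLOC][13-18 ALLOC][19-38 FREE]
Op 3: c = malloc(2) -> c = 19; heap: [0-12 ALLOC][13-18 ALLOC][19-20 ALLOC][21-38 FREE]
malloc(19): first-fit scan over [0-12 ALLOC][13-18 ALLOC][19-20 ALLOC][21-38 FREE] -> NULL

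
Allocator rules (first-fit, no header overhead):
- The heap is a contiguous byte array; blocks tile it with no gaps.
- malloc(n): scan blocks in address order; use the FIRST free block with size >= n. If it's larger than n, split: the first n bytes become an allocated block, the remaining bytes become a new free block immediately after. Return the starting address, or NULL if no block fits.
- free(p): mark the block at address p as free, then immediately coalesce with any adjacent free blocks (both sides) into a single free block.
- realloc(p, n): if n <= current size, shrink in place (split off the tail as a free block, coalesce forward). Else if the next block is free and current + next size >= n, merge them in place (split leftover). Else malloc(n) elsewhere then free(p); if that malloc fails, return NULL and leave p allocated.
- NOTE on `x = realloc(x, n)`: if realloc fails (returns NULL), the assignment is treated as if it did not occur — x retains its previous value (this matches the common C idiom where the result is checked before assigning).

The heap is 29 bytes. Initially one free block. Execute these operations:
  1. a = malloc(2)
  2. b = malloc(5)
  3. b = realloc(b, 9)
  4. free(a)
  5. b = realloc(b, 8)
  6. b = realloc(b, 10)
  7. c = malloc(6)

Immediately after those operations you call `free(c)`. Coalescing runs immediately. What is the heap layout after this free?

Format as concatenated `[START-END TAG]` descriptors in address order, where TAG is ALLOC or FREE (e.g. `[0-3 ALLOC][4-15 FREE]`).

Answer: [0-1 FREE][2-11 ALLOC][12-28 FREE]

Derivation:
Op 1: a = malloc(2) -> a = 0; heap: [0-1 ALLOC][2-28 FREE]
Op 2: b = malloc(5) -> b = 2; heap: [0-1 ALLOC][2-6 ALLOC][7-28 FREE]
Op 3: b = realloc(b, 9) -> b = 2; heap: [0-1 ALLOC][2-10 ALLOC][11-28 FREE]
Op 4: free(a) -> (freed a); heap: [0-1 FREE][2-10 ALLOC][11-28 FREE]
Op 5: b = realloc(b, 8) -> b = 2; heap: [0-1 FREE][2-9 ALLOC][10-28 FREE]
Op 6: b = realloc(b, 10) -> b = 2; heap: [0-1 FREE][2-11 ALLOC][12-28 FREE]
Op 7: c = malloc(6) -> c = 12; heap: [0-1 FREE][2-11 ALLOC][12-17 ALLOC][18-28 FREE]
free(c): c = 12 -> block [12-17 ALLOC]; mark free, coalesce with adjacent free neighbors -> [0-1 FREE][2-11 ALLOC][12-28 FREE]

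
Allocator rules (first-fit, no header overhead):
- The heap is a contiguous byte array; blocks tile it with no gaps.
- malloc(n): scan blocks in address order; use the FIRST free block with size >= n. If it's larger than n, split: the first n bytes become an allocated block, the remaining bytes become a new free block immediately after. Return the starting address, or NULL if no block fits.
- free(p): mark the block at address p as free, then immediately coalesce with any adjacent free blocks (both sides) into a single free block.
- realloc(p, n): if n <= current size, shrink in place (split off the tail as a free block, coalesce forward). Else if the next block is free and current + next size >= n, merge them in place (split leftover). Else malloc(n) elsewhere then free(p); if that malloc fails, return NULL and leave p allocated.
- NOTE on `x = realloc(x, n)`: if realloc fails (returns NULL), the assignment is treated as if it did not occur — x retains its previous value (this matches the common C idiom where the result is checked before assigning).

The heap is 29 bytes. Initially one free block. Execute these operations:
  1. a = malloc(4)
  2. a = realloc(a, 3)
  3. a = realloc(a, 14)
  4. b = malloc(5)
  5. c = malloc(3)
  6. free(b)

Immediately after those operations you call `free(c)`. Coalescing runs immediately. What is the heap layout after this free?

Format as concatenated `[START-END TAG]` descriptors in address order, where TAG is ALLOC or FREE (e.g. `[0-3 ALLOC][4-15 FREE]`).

Op 1: a = malloc(4) -> a = 0; heap: [0-3 ALLOC][4-28 FREE]
Op 2: a = realloc(a, 3) -> a = 0; heap: [0-2 ALLOC][3-28 FREE]
Op 3: a = realloc(a, 14) -> a = 0; heap: [0-13 ALLOC][14-28 FREE]
Op 4: b = malloc(5) -> b = 14; heap: [0-13 ALLOC][14-18 ALLOC][19-28 FREE]
Op 5: c = malloc(3) -> c = 19; heap: [0-13 ALLOC][14-18 ALLOC][19-21 ALLOC][22-28 FREE]
Op 6: free(b) -> (freed b); heap: [0-13 ALLOC][14-18 FREE][19-21 ALLOC][22-28 FREE]
free(c): c = 19 -> block [19-21 ALLOC]; mark free, coalesce with adjacent free neighbors -> [0-13 ALLOC][14-28 FREE]

Answer: [0-13 ALLOC][14-28 FREE]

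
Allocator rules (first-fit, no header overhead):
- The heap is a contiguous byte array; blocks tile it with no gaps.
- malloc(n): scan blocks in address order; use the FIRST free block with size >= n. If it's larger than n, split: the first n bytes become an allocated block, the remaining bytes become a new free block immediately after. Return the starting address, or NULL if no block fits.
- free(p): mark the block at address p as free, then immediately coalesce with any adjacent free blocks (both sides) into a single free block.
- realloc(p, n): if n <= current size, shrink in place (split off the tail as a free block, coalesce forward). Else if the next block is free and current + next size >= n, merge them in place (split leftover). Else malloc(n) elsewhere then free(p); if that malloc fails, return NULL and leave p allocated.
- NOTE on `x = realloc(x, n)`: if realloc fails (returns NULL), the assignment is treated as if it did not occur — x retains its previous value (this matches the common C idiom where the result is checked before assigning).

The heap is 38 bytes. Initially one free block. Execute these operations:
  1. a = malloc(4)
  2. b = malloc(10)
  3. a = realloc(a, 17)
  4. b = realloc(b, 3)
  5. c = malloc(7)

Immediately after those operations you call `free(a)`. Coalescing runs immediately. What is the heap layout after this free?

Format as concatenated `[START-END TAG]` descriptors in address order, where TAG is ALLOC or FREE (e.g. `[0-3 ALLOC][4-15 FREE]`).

Answer: [0-3 FREE][4-6 ALLOC][7-13 ALLOC][14-37 FREE]

Derivation:
Op 1: a = malloc(4) -> a = 0; heap: [0-3 ALLOC][4-37 FREE]
Op 2: b = malloc(10) -> b = 4; heap: [0-3 ALLOC][4-13 ALLOC][14-37 FREE]
Op 3: a = realloc(a, 17) -> a = 14; heap: [0-3 FREE][4-13 ALLOC][14-30 ALLOC][31-37 FREE]
Op 4: b = realloc(b, 3) -> b = 4; heap: [0-3 FREE][4-6 ALLOC][7-13 FREE][14-30 ALLOC][31-37 FREE]
Op 5: c = malloc(7) -> c = 7; heap: [0-3 FREE][4-6 ALLOC][7-13 ALLOC][14-30 ALLOC][31-37 FREE]
free(a): a = 14 -> block [14-30 ALLOC]; mark free, coalesce with adjacent free neighbors -> [0-3 FREE][4-6 ALLOC][7-13 ALLOC][14-37 FREE]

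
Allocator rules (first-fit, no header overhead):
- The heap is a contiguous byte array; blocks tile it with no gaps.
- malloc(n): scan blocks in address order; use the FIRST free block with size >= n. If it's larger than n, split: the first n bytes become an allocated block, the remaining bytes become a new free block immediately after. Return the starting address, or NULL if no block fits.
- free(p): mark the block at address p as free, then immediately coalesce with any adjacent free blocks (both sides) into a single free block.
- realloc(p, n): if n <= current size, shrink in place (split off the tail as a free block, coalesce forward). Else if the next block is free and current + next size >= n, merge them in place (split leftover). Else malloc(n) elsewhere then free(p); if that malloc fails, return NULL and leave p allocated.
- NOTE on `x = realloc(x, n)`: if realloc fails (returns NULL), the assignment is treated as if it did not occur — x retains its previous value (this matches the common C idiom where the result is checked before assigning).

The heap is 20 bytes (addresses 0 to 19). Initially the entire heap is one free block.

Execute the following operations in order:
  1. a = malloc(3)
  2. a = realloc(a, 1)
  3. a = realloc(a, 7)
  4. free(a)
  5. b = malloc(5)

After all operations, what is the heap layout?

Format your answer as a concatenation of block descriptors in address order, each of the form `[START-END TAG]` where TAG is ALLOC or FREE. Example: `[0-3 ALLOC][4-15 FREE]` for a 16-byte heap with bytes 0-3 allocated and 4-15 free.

Answer: [0-4 ALLOC][5-19 FREE]

Derivation:
Op 1: a = malloc(3) -> a = 0; heap: [0-2 ALLOC][3-19 FREE]
Op 2: a = realloc(a, 1) -> a = 0; heap: [0-0 ALLOC][1-19 FREE]
Op 3: a = realloc(a, 7) -> a = 0; heap: [0-6 ALLOC][7-19 FREE]
Op 4: free(a) -> (freed a); heap: [0-19 FREE]
Op 5: b = malloc(5) -> b = 0; heap: [0-4 ALLOC][5-19 FREE]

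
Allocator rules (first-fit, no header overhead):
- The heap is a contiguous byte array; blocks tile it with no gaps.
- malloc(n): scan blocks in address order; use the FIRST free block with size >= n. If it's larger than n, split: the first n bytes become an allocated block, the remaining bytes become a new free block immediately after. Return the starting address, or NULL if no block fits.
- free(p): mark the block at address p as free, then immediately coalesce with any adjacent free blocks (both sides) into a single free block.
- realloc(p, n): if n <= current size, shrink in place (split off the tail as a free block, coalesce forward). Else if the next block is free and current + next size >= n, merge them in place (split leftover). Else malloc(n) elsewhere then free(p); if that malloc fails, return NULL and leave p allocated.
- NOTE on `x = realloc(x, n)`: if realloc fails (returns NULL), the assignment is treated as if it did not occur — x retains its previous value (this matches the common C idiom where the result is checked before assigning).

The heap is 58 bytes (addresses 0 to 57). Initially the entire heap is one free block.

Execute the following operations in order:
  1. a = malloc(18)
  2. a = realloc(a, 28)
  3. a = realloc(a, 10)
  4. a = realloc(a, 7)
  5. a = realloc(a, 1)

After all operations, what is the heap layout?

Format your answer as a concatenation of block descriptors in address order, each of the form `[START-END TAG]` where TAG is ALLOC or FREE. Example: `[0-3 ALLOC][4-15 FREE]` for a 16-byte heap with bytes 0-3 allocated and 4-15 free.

Op 1: a = malloc(18) -> a = 0; heap: [0-17 ALLOC][18-57 FREE]
Op 2: a = realloc(a, 28) -> a = 0; heap: [0-27 ALLOC][28-57 FREE]
Op 3: a = realloc(a, 10) -> a = 0; heap: [0-9 ALLOC][10-57 FREE]
Op 4: a = realloc(a, 7) -> a = 0; heap: [0-6 ALLOC][7-57 FREE]
Op 5: a = realloc(a, 1) -> a = 0; heap: [0-0 ALLOC][1-57 FREE]

Answer: [0-0 ALLOC][1-57 FREE]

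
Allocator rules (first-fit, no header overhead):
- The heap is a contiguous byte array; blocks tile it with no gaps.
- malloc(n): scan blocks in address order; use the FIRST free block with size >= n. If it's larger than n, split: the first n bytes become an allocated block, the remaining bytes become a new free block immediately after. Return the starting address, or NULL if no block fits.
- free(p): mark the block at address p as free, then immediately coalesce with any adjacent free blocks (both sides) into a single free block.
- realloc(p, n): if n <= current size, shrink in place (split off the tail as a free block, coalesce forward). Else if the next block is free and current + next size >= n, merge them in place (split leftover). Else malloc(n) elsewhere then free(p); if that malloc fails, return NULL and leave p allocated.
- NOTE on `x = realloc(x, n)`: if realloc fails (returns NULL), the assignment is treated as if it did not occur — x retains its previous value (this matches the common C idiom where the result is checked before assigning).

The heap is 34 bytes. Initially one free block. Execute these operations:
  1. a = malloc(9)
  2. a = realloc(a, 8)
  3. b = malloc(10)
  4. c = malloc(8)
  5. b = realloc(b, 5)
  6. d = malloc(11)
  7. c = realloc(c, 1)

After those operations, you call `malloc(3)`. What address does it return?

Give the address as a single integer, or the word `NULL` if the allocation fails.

Answer: 13

Derivation:
Op 1: a = malloc(9) -> a = 0; heap: [0-8 ALLOC][9-33 FREE]
Op 2: a = realloc(a, 8) -> a = 0; heap: [0-7 ALLOC][8-33 FREE]
Op 3: b = malloc(10) -> b = 8; heap: [0-7 ALLOC][8-17 ALLOC][18-33 FREE]
Op 4: c = malloc(8) -> c = 18; heap: [0-7 ALLOC][8-17 ALLOC][18-25 ALLOC][26-33 FREE]
Op 5: b = realloc(b, 5) -> b = 8; heap: [0-7 ALLOC][8-12 ALLOC][13-17 FREE][18-25 ALLOC][26-33 FREE]
Op 6: d = malloc(11) -> d = NULL; heap: [0-7 ALLOC][8-12 ALLOC][13-17 FREE][18-25 ALLOC][26-33 FREE]
Op 7: c = realloc(c, 1) -> c = 18; heap: [0-7 ALLOC][8-12 ALLOC][13-17 FREE][18-18 ALLOC][19-33 FREE]
malloc(3): first-fit scan over [0-7 ALLOC][8-12 ALLOC][13-17 FREE][18-18 ALLOC][19-33 FREE] -> 13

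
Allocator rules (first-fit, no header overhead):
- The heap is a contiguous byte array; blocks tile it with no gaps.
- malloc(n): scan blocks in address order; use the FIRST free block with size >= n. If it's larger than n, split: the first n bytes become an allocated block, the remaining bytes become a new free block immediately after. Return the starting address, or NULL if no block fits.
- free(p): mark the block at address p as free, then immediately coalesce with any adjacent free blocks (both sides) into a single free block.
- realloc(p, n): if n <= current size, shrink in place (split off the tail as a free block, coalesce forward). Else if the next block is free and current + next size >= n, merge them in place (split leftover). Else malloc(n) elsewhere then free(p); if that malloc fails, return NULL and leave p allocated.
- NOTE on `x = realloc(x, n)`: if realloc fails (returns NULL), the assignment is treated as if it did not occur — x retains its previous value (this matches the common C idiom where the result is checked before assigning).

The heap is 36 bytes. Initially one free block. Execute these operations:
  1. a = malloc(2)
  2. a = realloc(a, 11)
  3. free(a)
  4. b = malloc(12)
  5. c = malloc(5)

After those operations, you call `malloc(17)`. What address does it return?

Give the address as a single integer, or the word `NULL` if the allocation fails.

Answer: 17

Derivation:
Op 1: a = malloc(2) -> a = 0; heap: [0-1 ALLOC][2-35 FREE]
Op 2: a = realloc(a, 11) -> a = 0; heap: [0-10 ALLOC][11-35 FREE]
Op 3: free(a) -> (freed a); heap: [0-35 FREE]
Op 4: b = malloc(12) -> b = 0; heap: [0-11 ALLOC][12-35 FREE]
Op 5: c = malloc(5) -> c = 12; heap: [0-11 ALLOC][12-16 ALLOC][17-35 FREE]
malloc(17): first-fit scan over [0-11 ALLOC][12-16 ALLOC][17-35 FREE] -> 17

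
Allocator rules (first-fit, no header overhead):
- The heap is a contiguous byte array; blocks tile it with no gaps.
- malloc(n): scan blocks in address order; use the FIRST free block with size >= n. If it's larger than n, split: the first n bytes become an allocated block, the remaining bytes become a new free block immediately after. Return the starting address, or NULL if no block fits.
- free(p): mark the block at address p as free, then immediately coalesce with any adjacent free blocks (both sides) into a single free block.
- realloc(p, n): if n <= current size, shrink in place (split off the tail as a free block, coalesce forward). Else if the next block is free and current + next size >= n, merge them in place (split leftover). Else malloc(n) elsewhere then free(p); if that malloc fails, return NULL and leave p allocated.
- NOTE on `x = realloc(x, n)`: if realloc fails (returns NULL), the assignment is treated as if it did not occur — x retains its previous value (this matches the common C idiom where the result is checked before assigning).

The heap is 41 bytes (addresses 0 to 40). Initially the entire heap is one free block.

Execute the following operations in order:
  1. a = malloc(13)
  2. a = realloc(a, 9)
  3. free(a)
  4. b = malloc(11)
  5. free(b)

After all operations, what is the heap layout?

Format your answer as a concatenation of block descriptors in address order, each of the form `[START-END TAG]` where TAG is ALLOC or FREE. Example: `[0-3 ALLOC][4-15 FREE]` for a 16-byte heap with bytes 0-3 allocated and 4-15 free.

Op 1: a = malloc(13) -> a = 0; heap: [0-12 ALLOC][13-40 FREE]
Op 2: a = realloc(a, 9) -> a = 0; heap: [0-8 ALLOC][9-40 FREE]
Op 3: free(a) -> (freed a); heap: [0-40 FREE]
Op 4: b = malloc(11) -> b = 0; heap: [0-10 ALLOC][11-40 FREE]
Op 5: free(b) -> (freed b); heap: [0-40 FREE]

Answer: [0-40 FREE]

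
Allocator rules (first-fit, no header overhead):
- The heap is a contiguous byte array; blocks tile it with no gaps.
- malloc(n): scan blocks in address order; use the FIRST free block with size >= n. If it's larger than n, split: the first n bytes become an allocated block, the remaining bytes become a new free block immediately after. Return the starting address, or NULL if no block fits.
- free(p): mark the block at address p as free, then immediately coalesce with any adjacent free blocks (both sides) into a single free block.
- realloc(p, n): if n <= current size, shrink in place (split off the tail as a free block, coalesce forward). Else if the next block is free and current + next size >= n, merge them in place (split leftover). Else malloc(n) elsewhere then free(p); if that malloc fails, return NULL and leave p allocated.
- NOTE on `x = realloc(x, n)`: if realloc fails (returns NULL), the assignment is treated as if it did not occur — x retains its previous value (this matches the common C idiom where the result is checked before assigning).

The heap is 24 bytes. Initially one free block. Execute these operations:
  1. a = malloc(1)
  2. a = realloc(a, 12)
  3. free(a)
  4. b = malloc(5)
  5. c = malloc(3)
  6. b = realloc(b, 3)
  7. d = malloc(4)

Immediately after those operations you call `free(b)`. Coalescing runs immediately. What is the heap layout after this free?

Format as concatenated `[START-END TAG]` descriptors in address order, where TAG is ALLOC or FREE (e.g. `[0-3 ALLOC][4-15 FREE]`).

Op 1: a = malloc(1) -> a = 0; heap: [0-0 ALLOC][1-23 FREE]
Op 2: a = realloc(a, 12) -> a = 0; heap: [0-11 ALLOC][12-23 FREE]
Op 3: free(a) -> (freed a); heap: [0-23 FREE]
Op 4: b = malloc(5) -> b = 0; heap: [0-4 ALLOC][5-23 FREE]
Op 5: c = malloc(3) -> c = 5; heap: [0-4 ALLOC][5-7 ALLOC][8-23 FREE]
Op 6: b = realloc(b, 3) -> b = 0; heap: [0-2 ALLOC][3-4 FREE][5-7 ALLOC][8-23 FREE]
Op 7: d = malloc(4) -> d = 8; heap: [0-2 ALLOC][3-4 FREE][5-7 ALLOC][8-11 ALLOC][12-23 FREE]
free(b): b = 0 -> block [0-2 ALLOC]; mark free, coalesce with adjacent free neighbors -> [0-4 FREE][5-7 ALLOC][8-11 ALLOC][12-23 FREE]

Answer: [0-4 FREE][5-7 ALLOC][8-11 ALLOC][12-23 FREE]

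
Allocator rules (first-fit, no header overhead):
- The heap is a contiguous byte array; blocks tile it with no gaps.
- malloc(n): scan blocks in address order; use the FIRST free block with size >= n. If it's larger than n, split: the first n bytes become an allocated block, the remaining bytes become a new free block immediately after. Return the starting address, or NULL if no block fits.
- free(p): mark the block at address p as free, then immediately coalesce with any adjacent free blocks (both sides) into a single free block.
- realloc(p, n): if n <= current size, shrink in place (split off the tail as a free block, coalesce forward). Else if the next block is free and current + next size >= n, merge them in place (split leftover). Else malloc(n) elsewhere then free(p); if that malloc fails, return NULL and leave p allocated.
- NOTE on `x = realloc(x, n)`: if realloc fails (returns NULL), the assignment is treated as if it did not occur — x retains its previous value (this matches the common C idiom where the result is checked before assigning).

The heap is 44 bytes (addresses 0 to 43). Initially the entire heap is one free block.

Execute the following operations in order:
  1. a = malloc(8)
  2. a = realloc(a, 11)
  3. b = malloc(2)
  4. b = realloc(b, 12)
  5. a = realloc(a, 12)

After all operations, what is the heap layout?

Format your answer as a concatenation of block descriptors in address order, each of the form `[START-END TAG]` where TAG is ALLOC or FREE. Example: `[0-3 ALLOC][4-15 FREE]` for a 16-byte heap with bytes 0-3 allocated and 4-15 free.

Answer: [0-10 FREE][11-22 ALLOC][23-34 ALLOC][35-43 FREE]

Derivation:
Op 1: a = malloc(8) -> a = 0; heap: [0-7 ALLOC][8-43 FREE]
Op 2: a = realloc(a, 11) -> a = 0; heap: [0-10 ALLOC][11-43 FREE]
Op 3: b = malloc(2) -> b = 11; heap: [0-10 ALLOC][11-12 ALLOC][13-43 FREE]
Op 4: b = realloc(b, 12) -> b = 11; heap: [0-10 ALLOC][11-22 ALLOC][23-43 FREE]
Op 5: a = realloc(a, 12) -> a = 23; heap: [0-10 FREE][11-22 ALLOC][23-34 ALLOC][35-43 FREE]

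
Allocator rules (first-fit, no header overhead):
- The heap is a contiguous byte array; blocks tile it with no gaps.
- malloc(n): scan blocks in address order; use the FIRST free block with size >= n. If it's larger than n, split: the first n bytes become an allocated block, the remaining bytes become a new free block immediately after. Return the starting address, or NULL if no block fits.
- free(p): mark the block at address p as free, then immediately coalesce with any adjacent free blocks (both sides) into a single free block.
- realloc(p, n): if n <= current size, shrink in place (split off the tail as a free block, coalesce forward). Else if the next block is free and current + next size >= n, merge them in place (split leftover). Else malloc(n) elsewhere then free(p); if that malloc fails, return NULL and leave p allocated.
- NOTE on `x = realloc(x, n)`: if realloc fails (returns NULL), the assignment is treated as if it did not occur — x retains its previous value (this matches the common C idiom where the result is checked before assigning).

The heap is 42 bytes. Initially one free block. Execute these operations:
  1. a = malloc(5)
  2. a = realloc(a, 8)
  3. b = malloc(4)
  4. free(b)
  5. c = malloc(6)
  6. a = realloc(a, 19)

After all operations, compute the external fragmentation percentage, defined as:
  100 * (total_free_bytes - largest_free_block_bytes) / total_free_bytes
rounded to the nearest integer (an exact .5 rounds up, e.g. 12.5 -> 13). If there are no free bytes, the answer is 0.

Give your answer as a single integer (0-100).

Answer: 47

Derivation:
Op 1: a = malloc(5) -> a = 0; heap: [0-4 ALLOC][5-41 FREE]
Op 2: a = realloc(a, 8) -> a = 0; heap: [0-7 ALLOC][8-41 FREE]
Op 3: b = malloc(4) -> b = 8; heap: [0-7 ALLOC][8-11 ALLOC][12-41 FREE]
Op 4: free(b) -> (freed b); heap: [0-7 ALLOC][8-41 FREE]
Op 5: c = malloc(6) -> c = 8; heap: [0-7 ALLOC][8-13 ALLOC][14-41 FREE]
Op 6: a = realloc(a, 19) -> a = 14; heap: [0-7 FREE][8-13 ALLOC][14-32 ALLOC][33-41 FREE]
Free blocks: [8 9] total_free=17 largest=9 -> 100*(17-9)/17 = 800/17 ≈ 47.059 -> rounds to 47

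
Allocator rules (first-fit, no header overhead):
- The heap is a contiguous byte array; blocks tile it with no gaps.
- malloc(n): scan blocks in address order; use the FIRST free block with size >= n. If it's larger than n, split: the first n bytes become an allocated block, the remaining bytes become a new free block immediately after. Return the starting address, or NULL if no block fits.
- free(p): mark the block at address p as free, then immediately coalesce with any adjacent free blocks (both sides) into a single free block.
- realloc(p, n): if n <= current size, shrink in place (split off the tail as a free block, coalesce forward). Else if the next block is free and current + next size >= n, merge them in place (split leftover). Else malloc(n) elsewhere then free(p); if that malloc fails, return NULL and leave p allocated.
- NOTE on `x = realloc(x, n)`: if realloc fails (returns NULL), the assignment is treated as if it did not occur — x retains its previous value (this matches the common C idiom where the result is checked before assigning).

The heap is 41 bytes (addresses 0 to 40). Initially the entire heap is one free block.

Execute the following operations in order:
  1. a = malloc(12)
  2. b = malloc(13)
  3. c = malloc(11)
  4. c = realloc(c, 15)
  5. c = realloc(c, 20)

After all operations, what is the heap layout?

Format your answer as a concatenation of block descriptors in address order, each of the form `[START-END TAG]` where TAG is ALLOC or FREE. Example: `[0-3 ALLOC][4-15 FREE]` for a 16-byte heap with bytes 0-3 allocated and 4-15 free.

Op 1: a = malloc(12) -> a = 0; heap: [0-11 ALLOC][12-40 FREE]
Op 2: b = malloc(13) -> b = 12; heap: [0-11 ALLOC][12-24 ALLOC][25-40 FREE]
Op 3: c = malloc(11) -> c = 25; heap: [0-11 ALLOC][12-24 ALLOC][25-35 ALLOC][36-40 FREE]
Op 4: c = realloc(c, 15) -> c = 25; heap: [0-11 ALLOC][12-24 ALLOC][25-39 ALLOC][40-40 FREE]
Op 5: c = realloc(c, 20) -> NULL (c unchanged); heap: [0-11 ALLOC][12-24 ALLOC][25-39 ALLOC][40-40 FREE]

Answer: [0-11 ALLOC][12-24 ALLOC][25-39 ALLOC][40-40 FREE]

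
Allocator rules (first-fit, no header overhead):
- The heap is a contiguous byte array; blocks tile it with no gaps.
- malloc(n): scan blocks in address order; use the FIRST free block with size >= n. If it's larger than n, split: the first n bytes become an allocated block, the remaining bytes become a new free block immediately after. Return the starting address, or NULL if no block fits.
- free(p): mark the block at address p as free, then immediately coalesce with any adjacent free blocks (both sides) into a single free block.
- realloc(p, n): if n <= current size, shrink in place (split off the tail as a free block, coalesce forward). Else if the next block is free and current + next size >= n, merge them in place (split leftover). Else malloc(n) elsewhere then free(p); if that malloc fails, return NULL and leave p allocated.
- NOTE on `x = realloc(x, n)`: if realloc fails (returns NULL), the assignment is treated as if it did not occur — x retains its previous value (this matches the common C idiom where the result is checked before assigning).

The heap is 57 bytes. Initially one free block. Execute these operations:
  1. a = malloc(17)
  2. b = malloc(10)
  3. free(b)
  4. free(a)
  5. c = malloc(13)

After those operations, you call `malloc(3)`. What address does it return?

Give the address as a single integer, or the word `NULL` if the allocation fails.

Answer: 13

Derivation:
Op 1: a = malloc(17) -> a = 0; heap: [0-16 ALLOC][17-56 FREE]
Op 2: b = malloc(10) -> b = 17; heap: [0-16 ALLOC][17-26 ALLOC][27-56 FREE]
Op 3: free(b) -> (freed b); heap: [0-16 ALLOC][17-56 FREE]
Op 4: free(a) -> (freed a); heap: [0-56 FREE]
Op 5: c = malloc(13) -> c = 0; heap: [0-12 ALLOC][13-56 FREE]
malloc(3): first-fit scan over [0-12 ALLOC][13-56 FREE] -> 13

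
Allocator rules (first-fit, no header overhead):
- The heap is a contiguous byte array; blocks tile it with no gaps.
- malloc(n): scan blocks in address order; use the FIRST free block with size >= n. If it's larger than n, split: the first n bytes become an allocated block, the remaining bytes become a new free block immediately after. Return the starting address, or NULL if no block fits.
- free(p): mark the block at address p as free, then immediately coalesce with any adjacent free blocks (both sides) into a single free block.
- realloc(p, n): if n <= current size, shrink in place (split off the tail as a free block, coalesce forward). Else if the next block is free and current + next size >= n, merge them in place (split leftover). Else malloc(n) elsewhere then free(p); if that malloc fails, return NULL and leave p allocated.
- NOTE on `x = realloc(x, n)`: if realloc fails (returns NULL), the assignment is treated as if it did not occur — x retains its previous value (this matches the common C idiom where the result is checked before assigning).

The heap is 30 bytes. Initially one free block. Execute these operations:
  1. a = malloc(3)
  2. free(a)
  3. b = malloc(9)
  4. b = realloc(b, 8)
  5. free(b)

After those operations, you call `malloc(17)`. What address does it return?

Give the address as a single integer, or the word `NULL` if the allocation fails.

Op 1: a = malloc(3) -> a = 0; heap: [0-2 ALLOC][3-29 FREE]
Op 2: free(a) -> (freed a); heap: [0-29 FREE]
Op 3: b = malloc(9) -> b = 0; heap: [0-8 ALLOC][9-29 FREE]
Op 4: b = realloc(b, 8) -> b = 0; heap: [0-7 ALLOC][8-29 FREE]
Op 5: free(b) -> (freed b); heap: [0-29 FREE]
malloc(17): first-fit scan over [0-29 FREE] -> 0

Answer: 0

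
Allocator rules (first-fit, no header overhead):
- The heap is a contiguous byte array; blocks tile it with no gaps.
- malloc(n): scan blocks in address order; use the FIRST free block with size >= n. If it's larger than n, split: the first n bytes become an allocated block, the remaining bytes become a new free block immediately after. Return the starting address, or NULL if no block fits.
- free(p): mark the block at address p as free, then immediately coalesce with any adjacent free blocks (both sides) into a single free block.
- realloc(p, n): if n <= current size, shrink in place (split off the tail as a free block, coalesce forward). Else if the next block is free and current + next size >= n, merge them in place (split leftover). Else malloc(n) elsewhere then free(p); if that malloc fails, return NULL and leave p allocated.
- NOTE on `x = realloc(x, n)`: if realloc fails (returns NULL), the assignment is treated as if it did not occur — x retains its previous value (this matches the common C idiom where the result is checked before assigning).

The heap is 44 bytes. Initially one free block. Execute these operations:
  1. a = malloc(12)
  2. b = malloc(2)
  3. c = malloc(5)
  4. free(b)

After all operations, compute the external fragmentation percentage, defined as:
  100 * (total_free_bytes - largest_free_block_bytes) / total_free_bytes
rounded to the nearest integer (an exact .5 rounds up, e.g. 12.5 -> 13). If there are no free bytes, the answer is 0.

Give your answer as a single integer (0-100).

Answer: 7

Derivation:
Op 1: a = malloc(12) -> a = 0; heap: [0-11 ALLOC][12-43 FREE]
Op 2: b = malloc(2) -> b = 12; heap: [0-11 ALLOC][12-13 ALLOC][14-43 FREE]
Op 3: c = malloc(5) -> c = 14; heap: [0-11 ALLOC][12-13 ALLOC][14-18 ALLOC][19-43 FREE]
Op 4: free(b) -> (freed b); heap: [0-11 ALLOC][12-13 FREE][14-18 ALLOC][19-43 FREE]
Free blocks: [2 25] total_free=27 largest=25 -> 100*(27-25)/27 = 200/27 ≈ 7.407 -> rounds to 7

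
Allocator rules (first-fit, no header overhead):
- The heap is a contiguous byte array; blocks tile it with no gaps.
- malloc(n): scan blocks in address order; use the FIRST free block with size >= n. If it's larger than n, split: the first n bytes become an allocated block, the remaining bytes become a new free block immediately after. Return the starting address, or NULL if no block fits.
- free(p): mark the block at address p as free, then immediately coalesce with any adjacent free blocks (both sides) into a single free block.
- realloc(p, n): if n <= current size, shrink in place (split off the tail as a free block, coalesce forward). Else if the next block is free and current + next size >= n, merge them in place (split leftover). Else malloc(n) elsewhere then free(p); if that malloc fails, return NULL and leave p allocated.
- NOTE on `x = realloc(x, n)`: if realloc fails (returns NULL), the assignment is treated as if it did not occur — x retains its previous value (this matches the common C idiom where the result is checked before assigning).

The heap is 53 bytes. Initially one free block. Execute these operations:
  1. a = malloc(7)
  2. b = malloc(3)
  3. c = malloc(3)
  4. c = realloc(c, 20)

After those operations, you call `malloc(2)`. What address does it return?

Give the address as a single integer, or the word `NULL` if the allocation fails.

Op 1: a = malloc(7) -> a = 0; heap: [0-6 ALLOC][7-52 FREE]
Op 2: b = malloc(3) -> b = 7; heap: [0-6 ALLOC][7-9 ALLOC][10-52 FREE]
Op 3: c = malloc(3) -> c = 10; heap: [0-6 ALLOC][7-9 ALLOC][10-12 ALLOC][13-52 FREE]
Op 4: c = realloc(c, 20) -> c = 10; heap: [0-6 ALLOC][7-9 ALLOC][10-29 ALLOC][30-52 FREE]
malloc(2): first-fit scan over [0-6 ALLOC][7-9 ALLOC][10-29 ALLOC][30-52 FREE] -> 30

Answer: 30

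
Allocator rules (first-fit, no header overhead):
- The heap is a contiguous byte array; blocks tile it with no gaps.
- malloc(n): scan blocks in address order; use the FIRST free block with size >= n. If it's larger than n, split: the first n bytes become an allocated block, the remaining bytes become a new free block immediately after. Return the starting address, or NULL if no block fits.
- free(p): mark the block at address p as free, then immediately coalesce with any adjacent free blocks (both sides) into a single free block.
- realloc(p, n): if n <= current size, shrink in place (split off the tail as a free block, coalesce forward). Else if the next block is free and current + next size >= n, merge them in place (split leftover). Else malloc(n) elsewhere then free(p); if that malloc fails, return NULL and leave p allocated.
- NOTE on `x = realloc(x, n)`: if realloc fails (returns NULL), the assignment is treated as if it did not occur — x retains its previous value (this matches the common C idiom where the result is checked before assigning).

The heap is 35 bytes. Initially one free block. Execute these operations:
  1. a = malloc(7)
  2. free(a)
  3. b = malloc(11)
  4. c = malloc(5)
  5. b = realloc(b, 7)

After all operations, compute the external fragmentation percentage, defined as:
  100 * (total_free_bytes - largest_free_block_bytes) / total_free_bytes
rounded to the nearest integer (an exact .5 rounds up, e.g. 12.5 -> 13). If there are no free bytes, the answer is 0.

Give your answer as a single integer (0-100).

Op 1: a = malloc(7) -> a = 0; heap: [0-6 ALLOC][7-34 FREE]
Op 2: free(a) -> (freed a); heap: [0-34 FREE]
Op 3: b = malloc(11) -> b = 0; heap: [0-10 ALLOC][11-34 FREE]
Op 4: c = malloc(5) -> c = 11; heap: [0-10 ALLOC][11-15 ALLOC][16-34 FREE]
Op 5: b = realloc(b, 7) -> b = 0; heap: [0-6 ALLOC][7-10 FREE][11-15 ALLOC][16-34 FREE]
Free blocks: [4 19] total_free=23 largest=19 -> 100*(23-19)/23 = 400/23 ≈ 17.391 -> rounds to 17

Answer: 17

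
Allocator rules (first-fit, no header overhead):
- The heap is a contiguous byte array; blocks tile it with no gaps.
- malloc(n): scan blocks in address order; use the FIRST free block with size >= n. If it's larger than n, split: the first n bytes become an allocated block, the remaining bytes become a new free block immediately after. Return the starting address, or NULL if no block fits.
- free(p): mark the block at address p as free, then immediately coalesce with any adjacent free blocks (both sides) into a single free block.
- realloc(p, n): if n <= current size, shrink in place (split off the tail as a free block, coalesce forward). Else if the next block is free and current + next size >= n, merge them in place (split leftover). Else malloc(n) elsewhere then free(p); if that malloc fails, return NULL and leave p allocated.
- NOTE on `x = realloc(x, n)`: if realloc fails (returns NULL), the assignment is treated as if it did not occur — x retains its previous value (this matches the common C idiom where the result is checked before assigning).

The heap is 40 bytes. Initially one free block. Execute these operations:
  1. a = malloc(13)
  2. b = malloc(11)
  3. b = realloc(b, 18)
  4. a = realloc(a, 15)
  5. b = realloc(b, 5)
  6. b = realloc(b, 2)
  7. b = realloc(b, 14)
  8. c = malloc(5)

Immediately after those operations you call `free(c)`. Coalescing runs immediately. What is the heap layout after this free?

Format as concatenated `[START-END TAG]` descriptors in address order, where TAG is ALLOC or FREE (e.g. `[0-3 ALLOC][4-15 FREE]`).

Answer: [0-12 ALLOC][13-26 ALLOC][27-39 FREE]

Derivation:
Op 1: a = malloc(13) -> a = 0; heap: [0-12 ALLOC][13-39 FREE]
Op 2: b = malloc(11) -> b = 13; heap: [0-12 ALLOC][13-23 ALLOC][24-39 FREE]
Op 3: b = realloc(b, 18) -> b = 13; heap: [0-12 ALLOC][13-30 ALLOC][31-39 FREE]
Op 4: a = realloc(a, 15) -> NULL (a unchanged); heap: [0-12 ALLOC][13-30 ALLOC][31-39 FREE]
Op 5: b = realloc(b, 5) -> b = 13; heap: [0-12 ALLOC][13-17 ALLOC][18-39 FREE]
Op 6: b = realloc(b, 2) -> b = 13; heap: [0-12 ALLOC][13-14 ALLOC][15-39 FREE]
Op 7: b = realloc(b, 14) -> b = 13; heap: [0-12 ALLOC][13-26 ALLOC][27-39 FREE]
Op 8: c = malloc(5) -> c = 27; heap: [0-12 ALLOC][13-26 ALLOC][27-31 ALLOC][32-39 FREE]
free(c): c = 27 -> block [27-31 ALLOC]; mark free, coalesce with adjacent free neighbors -> [0-12 ALLOC][13-26 ALLOC][27-39 FREE]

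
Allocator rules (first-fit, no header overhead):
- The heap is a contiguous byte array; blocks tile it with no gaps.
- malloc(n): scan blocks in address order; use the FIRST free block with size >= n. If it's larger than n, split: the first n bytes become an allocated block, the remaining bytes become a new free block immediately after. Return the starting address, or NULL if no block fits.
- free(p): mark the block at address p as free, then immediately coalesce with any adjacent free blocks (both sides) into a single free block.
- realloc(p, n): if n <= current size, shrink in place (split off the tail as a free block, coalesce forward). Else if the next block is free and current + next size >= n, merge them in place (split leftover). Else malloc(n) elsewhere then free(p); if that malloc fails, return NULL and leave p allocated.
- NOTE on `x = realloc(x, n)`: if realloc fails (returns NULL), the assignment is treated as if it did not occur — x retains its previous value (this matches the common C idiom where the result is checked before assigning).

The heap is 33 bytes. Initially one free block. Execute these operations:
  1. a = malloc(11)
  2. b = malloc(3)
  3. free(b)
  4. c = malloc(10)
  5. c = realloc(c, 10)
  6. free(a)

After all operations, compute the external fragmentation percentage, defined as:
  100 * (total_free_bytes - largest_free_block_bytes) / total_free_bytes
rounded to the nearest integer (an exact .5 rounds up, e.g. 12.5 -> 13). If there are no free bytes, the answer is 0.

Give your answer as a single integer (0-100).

Op 1: a = malloc(11) -> a = 0; heap: [0-10 ALLOC][11-32 FREE]
Op 2: b = malloc(3) -> b = 11; heap: [0-10 ALLOC][11-13 ALLOC][14-32 FREE]
Op 3: free(b) -> (freed b); heap: [0-10 ALLOC][11-32 FREE]
Op 4: c = malloc(10) -> c = 11; heap: [0-10 ALLOC][11-20 ALLOC][21-32 FREE]
Op 5: c = realloc(c, 10) -> c = 11; heap: [0-10 ALLOC][11-20 ALLOC][21-32 FREE]
Op 6: free(a) -> (freed a); heap: [0-10 FREE][11-20 ALLOC][21-32 FREE]
Free blocks: [11 12] total_free=23 largest=12 -> 100*(23-12)/23 = 1100/23 ≈ 47.826 -> rounds to 48

Answer: 48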